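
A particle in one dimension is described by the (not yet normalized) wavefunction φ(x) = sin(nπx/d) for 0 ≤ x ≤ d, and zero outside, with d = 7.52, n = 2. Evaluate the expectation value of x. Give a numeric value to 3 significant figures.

⟨x⟩ = ∫ x·|φ|² dx / ∫|φ|² dx (integrals over the domain).
With sin²θ = (1 − cos2θ)/2 on 0 ≤ x ≤ d: ∫sin²(nπx/d) dx = d/2, ∫x·sin²(nπx/d) dx = d²/4, ∫x²·sin²(nπx/d) dx = d³·(1/6 − 1/(4n²π²)); higher powers xᵏ the same way, integrating xᵏ·cos(2nπx/d) by parts.
State is unnormalized: ∫|φ|² dx = 3.7600, and ∫φ*·x·φ dx = 14.138, so ⟨x⟩ = 14.138 / 3.7600.
⟨x⟩ = 3.7600.

3.76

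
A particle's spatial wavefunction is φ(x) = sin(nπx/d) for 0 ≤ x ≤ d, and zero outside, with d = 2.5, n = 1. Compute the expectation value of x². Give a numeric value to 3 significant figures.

1.77

⟨x²⟩ = ∫ x²·|φ|² dx / ∫|φ|² dx (integrals over the domain).
With sin²θ = (1 − cos2θ)/2 on 0 ≤ x ≤ d: ∫sin²(nπx/d) dx = d/2, ∫x·sin²(nπx/d) dx = d²/4, ∫x²·sin²(nπx/d) dx = d³·(1/6 − 1/(4n²π²)); higher powers xᵏ the same way, integrating xᵏ·cos(2nπx/d) by parts.
State is unnormalized: ∫|φ|² dx = 1.2500, and ∫φ*·x²·φ dx = 2.2084, so ⟨x²⟩ = 2.2084 / 1.2500.
⟨x²⟩ = 1.7667.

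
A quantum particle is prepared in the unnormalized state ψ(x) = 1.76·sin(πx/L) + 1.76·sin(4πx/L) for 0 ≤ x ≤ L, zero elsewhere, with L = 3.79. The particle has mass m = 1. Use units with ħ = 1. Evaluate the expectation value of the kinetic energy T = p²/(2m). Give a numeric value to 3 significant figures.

2.92

T = −(ħ²/2m) d²/dx², so ⟨T⟩ = −(ħ²/2m) ∫ ψ*·ψ'' dx / ∫|ψ|² dx; with m = 1.
d²/dx² sin(jπx/L) = −(jπ/L)²·sin(jπx/L); on 0 ≤ x ≤ L, ∫sin²(jπx/L) dx = L/2 and ∫sin(jπx/L)·sin(lπx/L) dx = 0 for j ≠ l, so only diagonal terms survive in ∫|ψ|² and ∫ψ·ψ″; ∫ψ·ψ′ dx = [ψ²/2] between the walls = 0.
State is unnormalized: ∫|ψ|² dx = 11.740, and ∫ψ*·(−ħ²/2m · ψ'') dx = 34.283, so ⟨T⟩ = 34.283 / 11.740.
⟨T⟩ = 2.9202.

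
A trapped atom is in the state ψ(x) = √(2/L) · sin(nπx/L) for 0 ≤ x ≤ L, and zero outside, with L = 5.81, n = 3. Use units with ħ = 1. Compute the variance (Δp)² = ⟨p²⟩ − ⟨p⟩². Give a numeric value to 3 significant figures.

Compute ⟨p⟩ and ⟨p²⟩ separately; (Δp)² = ⟨p²⟩ − ⟨p⟩².
d/dx sin(nπx/L) = (nπ/L)·cos(nπx/L) and d²/dx² sin(nπx/L) = −(nπ/L)²·sin(nπx/L); on 0 ≤ x ≤ L, ∫sin²(nπx/L) dx = L/2 and ∫sin(nπx/L)·cos(nπx/L) dx = 0.
⟨p⟩ = 0.0000 and ⟨p²⟩ = 2.6314.
(Δp)² = 2.6314 − (0.0000)² = 2.6314.

2.63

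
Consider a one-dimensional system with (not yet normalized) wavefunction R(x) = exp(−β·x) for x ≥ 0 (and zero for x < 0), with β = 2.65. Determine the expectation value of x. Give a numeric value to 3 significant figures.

0.189

⟨x⟩ = ∫ x·|R|² dx / ∫|R|² dx (integrals over the domain).
Every integrand reduces to terms xʲ·e^(−2βx) on [0, ∞); use ∫₀^∞ xʲ·e^(−2βx) dx = j!/(2β)^(j+1).
State is unnormalized: ∫|R|² dx = 0.18868, and ∫R*·x·R dx = 0.035600, so ⟨x⟩ = 0.035600 / 0.18868.
⟨x⟩ = 0.18868.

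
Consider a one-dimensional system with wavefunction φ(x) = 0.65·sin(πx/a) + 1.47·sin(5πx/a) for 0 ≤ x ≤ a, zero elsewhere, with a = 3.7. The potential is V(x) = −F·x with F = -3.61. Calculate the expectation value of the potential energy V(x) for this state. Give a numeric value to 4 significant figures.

6.679

⟨V⟩ = ∫ V(x)·|φ|² dx / ∫|φ|² dx.
On 0 ≤ x ≤ a (j ≠ l): ∫sin²(jπx/a) dx = a/2, ∫sin(jπx/a)·sin(lπx/a) dx = 0; diagonal moments ∫x·sin²(jπx/a) dx = a²/4, ∫x²·sin²(jπx/a) dx = a³·(1/6 − 1/(4j²π²)); cross terms ∫x·sin(jπx/a)·sin(lπx/a) dx = 0 for j + l even and −4jla²/(π²(j² − l²)²) for j + l odd, ∫x²·sin(jπx/a)·sin(lπx/a) dx = (−1)^(j+l)·4jla³/(π²(j² − l²)²); higher powers the same way via product-to-sum and parts.
State is unnormalized: ∫|φ|² dx = 4.7793, and ∫φ*·V(x)·φ dx = 31.918, so ⟨V⟩ = 31.918 / 4.7793.
⟨V⟩ = 6.6785.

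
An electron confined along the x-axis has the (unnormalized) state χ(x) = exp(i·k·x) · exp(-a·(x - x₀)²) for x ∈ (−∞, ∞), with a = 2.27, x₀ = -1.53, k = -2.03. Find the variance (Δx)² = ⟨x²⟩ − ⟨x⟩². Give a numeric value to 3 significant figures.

Compute ⟨x⟩ and ⟨x²⟩ separately, then (Δx)² = ⟨x²⟩ − ⟨x⟩².
Gaussian moments (u = x − x₀): ∫u^(2j)·e^(−2au²) du = (2j−1)!!/(4a)^j · √(π/(2a)), odd powers integrate to 0; here √(π/(2a)) = 0.83185.
Normalization: ∫|χ|² dx = 0.83185.
⟨x⟩ = -1.5300 and ⟨x²⟩ = 2.4510.
(Δx)² = 2.4510 − (-1.5300)² = 0.11013.

0.110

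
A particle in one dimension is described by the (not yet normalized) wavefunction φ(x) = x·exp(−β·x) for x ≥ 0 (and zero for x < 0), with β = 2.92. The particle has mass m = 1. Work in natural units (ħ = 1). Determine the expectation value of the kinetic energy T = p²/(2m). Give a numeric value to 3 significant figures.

4.26

T = −(ħ²/2m) d²/dx², so ⟨T⟩ = −(ħ²/2m) ∫ φ*·φ'' dx / ∫|φ|² dx; with m = 1.
Differentiate x·exp(−β·x) with the product rule; every integrand then reduces to terms xʲ·e^(−2βx) on [0, ∞), with ∫₀^∞ xʲ·e^(−2βx) dx = j!/(2β)^(j+1).
State is unnormalized: ∫|φ|² dx = 0.010041, and ∫φ*·(−ħ²/2m · φ'') dx = 0.042808, so ⟨T⟩ = 0.042808 / 0.010041.
⟨T⟩ = 4.2632.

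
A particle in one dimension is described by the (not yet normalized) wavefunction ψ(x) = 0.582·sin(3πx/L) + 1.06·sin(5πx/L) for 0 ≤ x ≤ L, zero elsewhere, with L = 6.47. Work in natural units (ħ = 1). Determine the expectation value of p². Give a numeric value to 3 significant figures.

5.02

p² ψ = −ħ² d²ψ/dx²; ⟨p²⟩ = −ħ² ∫ ψ*·ψ'' dx / ∫|ψ|² dx.
d²/dx² sin(jπx/L) = −(jπ/L)²·sin(jπx/L); on 0 ≤ x ≤ L, ∫sin²(jπx/L) dx = L/2 and ∫sin(jπx/L)·sin(lπx/L) dx = 0 for j ≠ l, so only diagonal terms survive in ∫|ψ|² and ∫ψ·ψ″; ∫ψ·ψ′ dx = [ψ²/2] between the walls = 0.
State is unnormalized: ∫|ψ|² dx = 4.7306, and ∫ψ*·(−ħ² ψ'') dx = 23.750, so ⟨p²⟩ = 23.750 / 4.7306.
⟨p²⟩ = 5.0205.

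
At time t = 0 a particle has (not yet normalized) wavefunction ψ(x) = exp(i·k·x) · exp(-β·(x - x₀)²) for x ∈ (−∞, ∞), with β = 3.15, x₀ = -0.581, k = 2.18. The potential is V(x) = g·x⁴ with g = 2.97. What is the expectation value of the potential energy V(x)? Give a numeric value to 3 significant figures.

⟨V⟩ = ∫ V(x)·|ψ|² dx / ∫|ψ|² dx.
Gaussian moments (u = x − x₀): ∫u^(2j)·e^(−2βu²) du = (2j−1)!!/(4β)^j · √(π/(2β)), odd powers integrate to 0; here √(π/(2β)) = 0.70616.
State is unnormalized: ∫|ψ|² dx = 0.70616, and ∫ψ*·V(x)·ψ dx = 0.61574, so ⟨V⟩ = 0.61574 / 0.70616.
⟨V⟩ = 0.87195.

0.872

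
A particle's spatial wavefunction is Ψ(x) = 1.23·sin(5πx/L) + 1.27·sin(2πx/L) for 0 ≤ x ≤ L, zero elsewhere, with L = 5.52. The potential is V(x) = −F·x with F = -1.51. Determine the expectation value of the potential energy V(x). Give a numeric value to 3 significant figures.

⟨V⟩ = ∫ V(x)·|Ψ|² dx / ∫|Ψ|² dx.
On 0 ≤ x ≤ L (j ≠ l): ∫sin²(jπx/L) dx = L/2, ∫sin(jπx/L)·sin(lπx/L) dx = 0; diagonal moments ∫x·sin²(jπx/L) dx = L²/4, ∫x²·sin²(jπx/L) dx = L³·(1/6 − 1/(4j²π²)); cross terms ∫x·sin(jπx/L)·sin(lπx/L) dx = 0 for j + l even and −4jlL²/(π²(j² − l²)²) for j + l odd, ∫x²·sin(jπx/L)·sin(lπx/L) dx = (−1)^(j+l)·4jlL³/(π²(j² − l²)²); higher powers the same way via product-to-sum and parts.
State is unnormalized: ∫|Ψ|² dx = 8.6272, and ∫Ψ*·V(x)·Ψ dx = 34.634, so ⟨V⟩ = 34.634 / 8.6272.
⟨V⟩ = 4.0145.

4.01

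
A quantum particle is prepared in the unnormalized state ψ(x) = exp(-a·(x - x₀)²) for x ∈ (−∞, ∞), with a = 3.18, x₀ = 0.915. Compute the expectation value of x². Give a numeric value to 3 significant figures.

0.916

⟨x²⟩ = ∫ x²·|ψ|² dx / ∫|ψ|² dx (integrals over the domain).
Gaussian moments (u = x − x₀): ∫u^(2j)·e^(−2au²) du = (2j−1)!!/(4a)^j · √(π/(2a)), odd powers integrate to 0; here √(π/(2a)) = 0.70282.
State is unnormalized: ∫|ψ|² dx = 0.70282, and ∫ψ*·x²·ψ dx = 0.64367, so ⟨x²⟩ = 0.64367 / 0.70282.
⟨x²⟩ = 0.91584.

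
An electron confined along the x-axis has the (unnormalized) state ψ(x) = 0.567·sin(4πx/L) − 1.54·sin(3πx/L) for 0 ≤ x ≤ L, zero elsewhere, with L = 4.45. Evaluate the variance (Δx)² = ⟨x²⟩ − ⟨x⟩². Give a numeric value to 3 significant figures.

Compute ⟨x⟩ and ⟨x²⟩ separately, then (Δx)² = ⟨x²⟩ − ⟨x⟩².
On 0 ≤ x ≤ L (j ≠ l): ∫sin²(jπx/L) dx = L/2, ∫sin(jπx/L)·sin(lπx/L) dx = 0; diagonal moments ∫x·sin²(jπx/L) dx = L²/4, ∫x²·sin²(jπx/L) dx = L³·(1/6 − 1/(4j²π²)); cross terms ∫x·sin(jπx/L)·sin(lπx/L) dx = 0 for j + l even and −4jlL²/(π²(j² − l²)²) for j + l odd, ∫x²·sin(jπx/L)·sin(lπx/L) dx = (−1)^(j+l)·4jlL³/(π²(j² − l²)²); higher powers the same way via product-to-sum and parts.
Normalization: ∫|ψ|² dx = 5.9921.
⟨x⟩ = 2.7978 and ⟨x²⟩ = 9.0442.
(Δx)² = 9.0442 − (2.7978)² = 1.2164.

1.22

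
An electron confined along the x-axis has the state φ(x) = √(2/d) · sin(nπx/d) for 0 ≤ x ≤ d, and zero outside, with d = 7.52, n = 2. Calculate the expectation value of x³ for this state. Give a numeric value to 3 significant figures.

⟨x³⟩ = ∫ x³·|φ|² dx (integrals over the domain).
With sin²θ = (1 − cos2θ)/2 on 0 ≤ x ≤ d: ∫sin²(nπx/d) dx = d/2, ∫x·sin²(nπx/d) dx = d²/4, ∫x²·sin²(nπx/d) dx = d³·(1/6 − 1/(4n²π²)); higher powers xᵏ the same way, integrating xᵏ·cos(2nπx/d) by parts.
⟨x³⟩ = 98.236.

98.2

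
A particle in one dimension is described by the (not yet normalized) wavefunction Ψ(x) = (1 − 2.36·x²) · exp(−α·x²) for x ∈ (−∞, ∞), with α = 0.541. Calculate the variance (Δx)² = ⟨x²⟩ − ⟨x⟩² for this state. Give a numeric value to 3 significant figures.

2.38

Compute ⟨x⟩ and ⟨x²⟩ separately, then (Δx)² = ⟨x²⟩ − ⟨x⟩².
Expand each integrand as polynomial × e^(−2αx²) and use ∫x^(2j)·e^(−2αx²) dx = (2j−1)!!/(4α)^j · √(π/(2α)), odd powers → 0; here √(π/(2α)) = 1.7040.
Normalization: ∫|Ψ|² dx = 4.0672.
⟨x⟩ = 0.0000 and ⟨x²⟩ = 2.3807.
(Δx)² = 2.3807 − (0.0000)² = 2.3807.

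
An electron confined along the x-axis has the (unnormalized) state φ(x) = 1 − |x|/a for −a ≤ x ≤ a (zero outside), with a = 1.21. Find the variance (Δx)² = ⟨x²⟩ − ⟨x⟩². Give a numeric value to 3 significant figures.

0.146

Compute ⟨x⟩ and ⟨x²⟩ separately, then (Δx)² = ⟨x²⟩ − ⟨x⟩².
φ is even, so ∫ over [−a, a] = 2∫₀ᵃ with φ = 1 − x/a there: ∫₀ᵃ (1 − x/a)² dx = a/3, ∫₀ᵃ x²(1 − x/a)² dx = a³/30, ∫₀ᵃ x⁴(1 − x/a)² dx = a⁵/105.
Normalization: ∫|φ|² dx = 0.80667.
⟨x⟩ = 0.0000 and ⟨x²⟩ = 0.14641.
(Δx)² = 0.14641 − (0.0000)² = 0.14641.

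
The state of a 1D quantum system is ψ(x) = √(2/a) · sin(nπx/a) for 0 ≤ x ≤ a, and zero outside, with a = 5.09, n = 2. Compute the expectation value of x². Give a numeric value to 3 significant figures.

⟨x²⟩ = ∫ x²·|ψ|² dx (integrals over the domain).
With sin²θ = (1 − cos2θ)/2 on 0 ≤ x ≤ a: ∫sin²(nπx/a) dx = a/2, ∫x·sin²(nπx/a) dx = a²/4, ∫x²·sin²(nπx/a) dx = a³·(1/6 − 1/(4n²π²)); higher powers xᵏ the same way, integrating xᵏ·cos(2nπx/a) by parts.
⟨x²⟩ = 8.3079.

8.31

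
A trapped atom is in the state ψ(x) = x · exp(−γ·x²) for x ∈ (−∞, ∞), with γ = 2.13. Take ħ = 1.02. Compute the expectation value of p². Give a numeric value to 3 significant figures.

p² ψ = −ħ² d²ψ/dx²; ⟨p²⟩ = −ħ² ∫ ψ*·ψ'' dx / ∫|ψ|² dx.
Expand each integrand as polynomial × e^(−2γx²) and use ∫x^(2j)·e^(−2γx²) dx = (2j−1)!!/(4γ)^j · √(π/(2γ)), odd powers → 0; here √(π/(2γ)) = 0.85876. Differentiate with the product rule, d/dx e^(−γx²) = −2γx·e^(−γx²).
State is unnormalized: ∫|ψ|² dx = 0.10079, and ∫ψ*·(−ħ² ψ'') dx = 0.67009, so ⟨p²⟩ = 0.67009 / 0.10079.
⟨p²⟩ = 6.6482.

6.65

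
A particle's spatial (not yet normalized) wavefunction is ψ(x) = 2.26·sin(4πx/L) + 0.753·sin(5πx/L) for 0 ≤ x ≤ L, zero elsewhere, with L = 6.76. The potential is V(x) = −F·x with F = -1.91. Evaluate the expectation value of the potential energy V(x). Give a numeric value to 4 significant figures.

4.906

⟨V⟩ = ∫ V(x)·|ψ|² dx / ∫|ψ|² dx.
On 0 ≤ x ≤ L (j ≠ l): ∫sin²(jπx/L) dx = L/2, ∫sin(jπx/L)·sin(lπx/L) dx = 0; diagonal moments ∫x·sin²(jπx/L) dx = L²/4, ∫x²·sin²(jπx/L) dx = L³·(1/6 − 1/(4j²π²)); cross terms ∫x·sin(jπx/L)·sin(lπx/L) dx = 0 for j + l even and −4jlL²/(π²(j² − l²)²) for j + l odd, ∫x²·sin(jπx/L)·sin(lπx/L) dx = (−1)^(j+l)·4jlL³/(π²(j² − l²)²); higher powers the same way via product-to-sum and parts.
State is unnormalized: ∫|ψ|² dx = 19.180, and ∫ψ*·V(x)·ψ dx = 94.095, so ⟨V⟩ = 94.095 / 19.180.
⟨V⟩ = 4.9059.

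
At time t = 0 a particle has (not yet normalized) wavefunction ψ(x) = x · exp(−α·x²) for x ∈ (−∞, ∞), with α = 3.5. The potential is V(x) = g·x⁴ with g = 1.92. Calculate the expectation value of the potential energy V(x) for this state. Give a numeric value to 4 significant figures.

0.1469

⟨V⟩ = ∫ V(x)·|ψ|² dx / ∫|ψ|² dx.
Expand each integrand as polynomial × e^(−2αx²) and use ∫x^(2j)·e^(−2αx²) dx = (2j−1)!!/(4α)^j · √(π/(2α)), odd powers → 0; here √(π/(2α)) = 0.66992.
State is unnormalized: ∫|ψ|² dx = 0.047852, and ∫ψ*·V(x)·ψ dx = 0.0070313, so ⟨V⟩ = 0.0070313 / 0.047852.
⟨V⟩ = 0.14694.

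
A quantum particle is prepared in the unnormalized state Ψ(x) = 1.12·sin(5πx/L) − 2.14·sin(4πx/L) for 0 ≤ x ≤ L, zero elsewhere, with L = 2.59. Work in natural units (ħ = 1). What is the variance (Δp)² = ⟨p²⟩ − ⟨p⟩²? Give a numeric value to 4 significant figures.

26.39

Compute ⟨p⟩ and ⟨p²⟩ separately; (Δp)² = ⟨p²⟩ − ⟨p⟩².
d²/dx² sin(jπx/L) = −(jπ/L)²·sin(jπx/L); on 0 ≤ x ≤ L, ∫sin²(jπx/L) dx = L/2 and ∫sin(jπx/L)·sin(lπx/L) dx = 0 for j ≠ l, so only diagonal terms survive in ∫|Ψ|² and ∫Ψ·Ψ″; ∫Ψ·Ψ′ dx = [Ψ²/2] between the walls = 0.
Normalization: ∫|Ψ|² dx = 7.5550.
⟨p⟩ = 0.0000 and ⟨p²⟩ = 26.388.
(Δp)² = 26.388 − (0.0000)² = 26.388.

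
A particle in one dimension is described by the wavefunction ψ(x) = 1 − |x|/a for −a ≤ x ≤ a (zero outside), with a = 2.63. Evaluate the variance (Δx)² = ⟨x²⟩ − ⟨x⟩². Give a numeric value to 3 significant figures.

Compute ⟨x⟩ and ⟨x²⟩ separately, then (Δx)² = ⟨x²⟩ − ⟨x⟩².
ψ is even, so ∫ over [−a, a] = 2∫₀ᵃ with ψ = 1 − x/a there: ∫₀ᵃ (1 − x/a)² dx = a/3, ∫₀ᵃ x²(1 − x/a)² dx = a³/30, ∫₀ᵃ x⁴(1 − x/a)² dx = a⁵/105.
Normalization: ∫|ψ|² dx = 1.7533.
⟨x⟩ = 0.0000 and ⟨x²⟩ = 0.69169.
(Δx)² = 0.69169 − (0.0000)² = 0.69169.

0.692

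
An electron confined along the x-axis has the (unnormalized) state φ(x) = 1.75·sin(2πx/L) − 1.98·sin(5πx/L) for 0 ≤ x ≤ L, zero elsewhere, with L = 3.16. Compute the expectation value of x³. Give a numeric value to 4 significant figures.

8.389

⟨x³⟩ = ∫ x³·|φ|² dx / ∫|φ|² dx (integrals over the domain).
On 0 ≤ x ≤ L (j ≠ l): ∫sin²(jπx/L) dx = L/2, ∫sin(jπx/L)·sin(lπx/L) dx = 0; diagonal moments ∫x·sin²(jπx/L) dx = L²/4, ∫x²·sin²(jπx/L) dx = L³·(1/6 − 1/(4j²π²)); cross terms ∫x·sin(jπx/L)·sin(lπx/L) dx = 0 for j + l even and −4jlL²/(π²(j² − l²)²) for j + l odd, ∫x²·sin(jπx/L)·sin(lπx/L) dx = (−1)^(j+l)·4jlL³/(π²(j² − l²)²); higher powers the same way via product-to-sum and parts.
State is unnormalized: ∫|φ|² dx = 11.033, and ∫φ*·x³·φ dx = 92.558, so ⟨x³⟩ = 92.558 / 11.033.
⟨x³⟩ = 8.3892.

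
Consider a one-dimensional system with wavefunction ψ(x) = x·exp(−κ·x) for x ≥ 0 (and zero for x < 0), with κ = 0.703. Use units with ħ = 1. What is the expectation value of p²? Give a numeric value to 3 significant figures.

0.494

p² ψ = −ħ² d²ψ/dx²; ⟨p²⟩ = −ħ² ∫ ψ*·ψ'' dx / ∫|ψ|² dx.
Differentiate x·exp(−κ·x) with the product rule; every integrand then reduces to terms xʲ·e^(−2κx) on [0, ∞), with ∫₀^∞ xʲ·e^(−2κx) dx = j!/(2κ)^(j+1).
State is unnormalized: ∫|ψ|² dx = 0.71957, and ∫ψ*·(−ħ² ψ'') dx = 0.35562, so ⟨p²⟩ = 0.35562 / 0.71957.
⟨p²⟩ = 0.49421.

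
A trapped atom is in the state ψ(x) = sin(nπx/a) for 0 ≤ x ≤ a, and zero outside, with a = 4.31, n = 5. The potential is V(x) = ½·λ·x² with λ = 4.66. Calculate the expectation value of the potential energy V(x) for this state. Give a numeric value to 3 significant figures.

14.3

⟨V⟩ = ∫ V(x)·|ψ|² dx / ∫|ψ|² dx.
With sin²θ = (1 − cos2θ)/2 on 0 ≤ x ≤ a: ∫sin²(nπx/a) dx = a/2, ∫x·sin²(nπx/a) dx = a²/4, ∫x²·sin²(nπx/a) dx = a³·(1/6 − 1/(4n²π²)); higher powers xᵏ the same way, integrating xᵏ·cos(2nπx/a) by parts.
State is unnormalized: ∫|ψ|² dx = 2.1550, and ∫ψ*·V(x)·ψ dx = 30.902, so ⟨V⟩ = 30.902 / 2.1550.
⟨V⟩ = 14.340.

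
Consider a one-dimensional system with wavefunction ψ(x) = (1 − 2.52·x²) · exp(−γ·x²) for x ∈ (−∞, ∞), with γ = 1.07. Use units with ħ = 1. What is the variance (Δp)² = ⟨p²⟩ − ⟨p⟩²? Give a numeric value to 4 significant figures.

5.712

Compute ⟨p⟩ and ⟨p²⟩ separately; (Δp)² = ⟨p²⟩ − ⟨p⟩².
Expand each integrand as polynomial × e^(−2γx²) and use ∫x^(2j)·e^(−2γx²) dx = (2j−1)!!/(4γ)^j · √(π/(2γ)), odd powers → 0; here √(π/(2γ)) = 1.2116. Differentiate with the product rule, d/dx e^(−γx²) = −2γx·e^(−γx²).
Normalization: ∫|ψ|² dx = 1.0449.
⟨p⟩ = 0.0000 and ⟨p²⟩ = 5.7124.
(Δp)² = 5.7124 − (0.0000)² = 5.7124.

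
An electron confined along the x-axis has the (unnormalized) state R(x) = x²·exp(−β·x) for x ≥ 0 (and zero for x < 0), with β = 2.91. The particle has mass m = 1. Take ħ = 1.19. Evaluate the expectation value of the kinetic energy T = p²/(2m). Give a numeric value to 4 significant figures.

T = −(ħ²/2m) d²/dx², so ⟨T⟩ = −(ħ²/2m) ∫ R*·R'' dx / ∫|R|² dx; with m = 1.
Differentiate x²·exp(−β·x) with the product rule; every integrand then reduces to terms xʲ·e^(−2βx) on [0, ∞), with ∫₀^∞ xʲ·e^(−2βx) dx = j!/(2β)^(j+1).
State is unnormalized: ∫|R|² dx = 0.0035942, and ∫R*·(−ħ²/2m · R'') dx = 0.0071833, so ⟨T⟩ = 0.0071833 / 0.0035942.
⟨T⟩ = 1.9986.

1.999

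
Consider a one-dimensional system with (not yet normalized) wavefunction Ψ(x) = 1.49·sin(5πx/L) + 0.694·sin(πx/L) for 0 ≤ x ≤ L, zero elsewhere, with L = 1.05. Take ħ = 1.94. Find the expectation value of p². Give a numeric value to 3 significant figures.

p² Ψ = −ħ² d²Ψ/dx²; ⟨p²⟩ = −ħ² ∫ Ψ*·Ψ'' dx / ∫|Ψ|² dx.
d²/dx² sin(jπx/L) = −(jπ/L)²·sin(jπx/L); on 0 ≤ x ≤ L, ∫sin²(jπx/L) dx = L/2 and ∫sin(jπx/L)·sin(lπx/L) dx = 0 for j ≠ l, so only diagonal terms survive in ∫|Ψ|² and ∫Ψ·Ψ″; ∫Ψ·Ψ′ dx = [Ψ²/2] between the walls = 0.
State is unnormalized: ∫|Ψ|² dx = 1.4184, and ∫Ψ*·(−ħ² Ψ'') dx = 990.26, so ⟨p²⟩ = 990.26 / 1.4184.
⟨p²⟩ = 698.15.

698.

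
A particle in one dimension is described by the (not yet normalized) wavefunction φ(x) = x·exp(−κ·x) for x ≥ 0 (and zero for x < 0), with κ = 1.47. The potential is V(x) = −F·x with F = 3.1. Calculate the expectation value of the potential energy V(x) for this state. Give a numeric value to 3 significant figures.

-3.16

⟨V⟩ = ∫ V(x)·|φ|² dx / ∫|φ|² dx.
Every integrand reduces to terms xʲ·e^(−2κx) on [0, ∞); use ∫₀^∞ xʲ·e^(−2κx) dx = j!/(2κ)^(j+1).
State is unnormalized: ∫|φ|² dx = 0.078702, and ∫φ*·V(x)·φ dx = -0.24896, so ⟨V⟩ = -0.24896 / 0.078702.
⟨V⟩ = -3.1633.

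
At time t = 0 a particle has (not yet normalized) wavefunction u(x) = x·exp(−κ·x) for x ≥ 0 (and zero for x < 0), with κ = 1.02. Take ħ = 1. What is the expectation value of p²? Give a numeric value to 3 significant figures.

p² u = −ħ² d²u/dx²; ⟨p²⟩ = −ħ² ∫ u*·u'' dx / ∫|u|² dx.
Differentiate x·exp(−κ·x) with the product rule; every integrand then reduces to terms xʲ·e^(−2κx) on [0, ∞), with ∫₀^∞ xʲ·e^(−2κx) dx = j!/(2κ)^(j+1).
State is unnormalized: ∫|u|² dx = 0.23558, and ∫u*·(−ħ² u'') dx = 0.24510, so ⟨p²⟩ = 0.24510 / 0.23558.
⟨p²⟩ = 1.0404.

1.04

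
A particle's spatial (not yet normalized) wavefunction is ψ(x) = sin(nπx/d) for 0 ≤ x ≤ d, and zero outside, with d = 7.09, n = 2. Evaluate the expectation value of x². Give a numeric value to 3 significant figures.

16.1

⟨x²⟩ = ∫ x²·|ψ|² dx / ∫|ψ|² dx (integrals over the domain).
With sin²θ = (1 − cos2θ)/2 on 0 ≤ x ≤ d: ∫sin²(nπx/d) dx = d/2, ∫x·sin²(nπx/d) dx = d²/4, ∫x²·sin²(nπx/d) dx = d³·(1/6 − 1/(4n²π²)); higher powers xᵏ the same way, integrating xᵏ·cos(2nπx/d) by parts.
State is unnormalized: ∫|ψ|² dx = 3.5450, and ∫ψ*·x²·ψ dx = 57.143, so ⟨x²⟩ = 57.143 / 3.5450.
⟨x²⟩ = 16.119.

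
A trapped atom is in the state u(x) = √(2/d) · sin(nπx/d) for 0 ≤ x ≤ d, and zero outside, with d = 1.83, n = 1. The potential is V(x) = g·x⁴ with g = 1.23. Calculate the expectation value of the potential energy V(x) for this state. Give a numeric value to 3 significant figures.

⟨V⟩ = ∫ V(x)·|u|² dx.
With sin²θ = (1 − cos2θ)/2 on 0 ≤ x ≤ d: ∫sin²(nπx/d) dx = d/2, ∫x·sin²(nπx/d) dx = d²/4, ∫x²·sin²(nπx/d) dx = d³·(1/6 − 1/(4n²π²)); higher powers xᵏ the same way, integrating xᵏ·cos(2nπx/d) by parts.
⟨V⟩ = 1.5737.

1.57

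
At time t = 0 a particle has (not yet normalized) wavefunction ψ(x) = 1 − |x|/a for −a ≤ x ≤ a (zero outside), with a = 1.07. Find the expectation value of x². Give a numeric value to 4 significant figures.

0.1145

⟨x²⟩ = ∫ x²·|ψ|² dx / ∫|ψ|² dx (integrals over the domain).
ψ is even, so ∫ over [−a, a] = 2∫₀ᵃ with ψ = 1 − x/a there: ∫₀ᵃ (1 − x/a)² dx = a/3, ∫₀ᵃ x²(1 − x/a)² dx = a³/30, ∫₀ᵃ x⁴(1 − x/a)² dx = a⁵/105.
State is unnormalized: ∫|ψ|² dx = 0.71333, and ∫ψ*·x²·ψ dx = 0.081670, so ⟨x²⟩ = 0.081670 / 0.71333.
⟨x²⟩ = 0.11449.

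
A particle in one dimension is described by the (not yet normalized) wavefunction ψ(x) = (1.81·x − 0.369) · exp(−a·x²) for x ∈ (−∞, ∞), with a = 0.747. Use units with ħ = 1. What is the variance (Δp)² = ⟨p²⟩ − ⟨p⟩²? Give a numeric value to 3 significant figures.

Compute ⟨p⟩ and ⟨p²⟩ separately; (Δp)² = ⟨p²⟩ − ⟨p⟩².
Expand each integrand as polynomial × e^(−2ax²) and use ∫x^(2j)·e^(−2ax²) dx = (2j−1)!!/(4a)^j · √(π/(2a)), odd powers → 0; here √(π/(2a)) = 1.4501. Differentiate with the product rule, d/dx e^(−ax²) = −2ax·e^(−ax²).
Normalization: ∫|ψ|² dx = 1.7874.
⟨p⟩ = 0.0000 and ⟨p²⟩ = 2.0760.
(Δp)² = 2.0760 − (0.0000)² = 2.0760.

2.08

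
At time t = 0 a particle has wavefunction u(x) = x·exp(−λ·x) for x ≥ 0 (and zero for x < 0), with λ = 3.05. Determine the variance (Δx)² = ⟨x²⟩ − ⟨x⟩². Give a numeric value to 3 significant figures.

0.0806

Compute ⟨x⟩ and ⟨x²⟩ separately, then (Δx)² = ⟨x²⟩ − ⟨x⟩².
Every integrand reduces to terms xʲ·e^(−2λx) on [0, ∞); use ∫₀^∞ xʲ·e^(−2λx) dx = j!/(2λ)^(j+1).
Normalization: ∫|u|² dx = 0.0088113.
⟨x⟩ = 0.49180 and ⟨x²⟩ = 0.32249.
(Δx)² = 0.32249 − (0.49180)² = 0.080623.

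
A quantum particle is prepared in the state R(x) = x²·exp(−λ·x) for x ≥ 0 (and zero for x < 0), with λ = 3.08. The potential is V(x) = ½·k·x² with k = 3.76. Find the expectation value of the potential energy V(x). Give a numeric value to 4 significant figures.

1.486

⟨V⟩ = ∫ V(x)·|R|² dx / ∫|R|² dx.
Every integrand reduces to terms xʲ·e^(−2λx) on [0, ∞); use ∫₀^∞ xʲ·e^(−2λx) dx = j!/(2λ)^(j+1).
State is unnormalized: ∫|R|² dx = 0.0027059, and ∫R*·V(x)·R dx = 0.0040218, so ⟨V⟩ = 0.0040218 / 0.0027059.
⟨V⟩ = 1.4863.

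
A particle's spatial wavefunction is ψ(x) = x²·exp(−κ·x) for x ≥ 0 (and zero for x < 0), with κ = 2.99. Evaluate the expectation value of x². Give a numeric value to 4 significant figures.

0.8389

⟨x²⟩ = ∫ x²·|ψ|² dx / ∫|ψ|² dx (integrals over the domain).
Every integrand reduces to terms xʲ·e^(−2κx) on [0, ∞); use ∫₀^∞ xʲ·e^(−2κx) dx = j!/(2κ)^(j+1).
State is unnormalized: ∫|ψ|² dx = 0.0031384, and ∫ψ*·x²·ψ dx = 0.0026328, so ⟨x²⟩ = 0.0026328 / 0.0031384.
⟨x²⟩ = 0.83892.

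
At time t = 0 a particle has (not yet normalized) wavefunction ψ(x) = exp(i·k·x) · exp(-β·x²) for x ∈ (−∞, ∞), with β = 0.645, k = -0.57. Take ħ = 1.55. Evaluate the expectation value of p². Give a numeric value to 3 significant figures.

2.33

p² ψ = −ħ² d²ψ/dx²; ⟨p²⟩ = −ħ² ∫ ψ*·ψ'' dx / ∫|ψ|² dx.
Gaussian moments: ∫x^(2j)·e^(−2βx²) dx = (2j−1)!!/(4β)^j · √(π/(2β)), odd powers integrate to 0; here √(π/(2β)) = 1.5606. Derivatives: ψ′ = (ik − 2βx)·ψ, ψ″ = ((ik − 2βx)² − 2β)·ψ; the odd-in-x pieces drop out.
State is unnormalized: ∫|ψ|² dx = 1.5606, and ∫ψ*·(−ħ² ψ'') dx = 3.6364, so ⟨p²⟩ = 3.6364 / 1.5606.
⟨p²⟩ = 2.3302.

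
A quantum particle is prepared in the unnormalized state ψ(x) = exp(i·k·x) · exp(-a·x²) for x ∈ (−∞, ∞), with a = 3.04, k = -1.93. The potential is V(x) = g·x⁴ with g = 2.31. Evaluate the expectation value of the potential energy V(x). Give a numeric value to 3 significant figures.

0.0469

⟨V⟩ = ∫ V(x)·|ψ|² dx / ∫|ψ|² dx.
Gaussian moments: ∫x^(2j)·e^(−2ax²) dx = (2j−1)!!/(4a)^j · √(π/(2a)), odd powers integrate to 0; here √(π/(2a)) = 0.71882.
State is unnormalized: ∫|ψ|² dx = 0.71882, and ∫ψ*·V(x)·ψ dx = 0.033689, so ⟨V⟩ = 0.033689 / 0.71882.
⟨V⟩ = 0.046867.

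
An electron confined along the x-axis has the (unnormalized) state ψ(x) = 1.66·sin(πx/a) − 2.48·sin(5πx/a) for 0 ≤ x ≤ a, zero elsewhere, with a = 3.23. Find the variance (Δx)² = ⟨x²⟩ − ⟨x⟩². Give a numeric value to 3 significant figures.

Compute ⟨x⟩ and ⟨x²⟩ separately, then (Δx)² = ⟨x²⟩ − ⟨x⟩².
On 0 ≤ x ≤ a (j ≠ l): ∫sin²(jπx/a) dx = a/2, ∫sin(jπx/a)·sin(lπx/a) dx = 0; diagonal moments ∫x·sin²(jπx/a) dx = a²/4, ∫x²·sin²(jπx/a) dx = a³·(1/6 − 1/(4j²π²)); cross terms ∫x·sin(jπx/a)·sin(lπx/a) dx = 0 for j + l even and −4jla²/(π²(j² − l²)²) for j + l odd, ∫x²·sin(jπx/a)·sin(lπx/a) dx = (−1)^(j+l)·4jla³/(π²(j² − l²)²); higher powers the same way via product-to-sum and parts.
Normalization: ∫|ψ|² dx = 14.383.
⟨x⟩ = 1.6150 and ⟨x²⟩ = 3.2316.
(Δx)² = 3.2316 − (1.6150)² = 0.62341.

0.623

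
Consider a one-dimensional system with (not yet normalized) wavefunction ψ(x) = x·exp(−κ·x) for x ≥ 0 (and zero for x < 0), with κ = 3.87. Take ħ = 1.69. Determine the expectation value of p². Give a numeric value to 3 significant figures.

42.8

p² ψ = −ħ² d²ψ/dx²; ⟨p²⟩ = −ħ² ∫ ψ*·ψ'' dx / ∫|ψ|² dx.
Differentiate x·exp(−κ·x) with the product rule; every integrand then reduces to terms xʲ·e^(−2κx) on [0, ∞), with ∫₀^∞ xʲ·e^(−2κx) dx = j!/(2κ)^(j+1).
State is unnormalized: ∫|ψ|² dx = 0.0043133, and ∫ψ*·(−ħ² ψ'') dx = 0.18450, so ⟨p²⟩ = 0.18450 / 0.0043133.
⟨p²⟩ = 42.776.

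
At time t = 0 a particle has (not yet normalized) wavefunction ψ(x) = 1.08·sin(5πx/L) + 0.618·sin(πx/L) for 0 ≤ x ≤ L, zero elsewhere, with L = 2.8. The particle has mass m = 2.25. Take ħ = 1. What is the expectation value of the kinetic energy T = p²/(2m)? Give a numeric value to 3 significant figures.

5.34

T = −(ħ²/2m) d²/dx², so ⟨T⟩ = −(ħ²/2m) ∫ ψ*·ψ'' dx / ∫|ψ|² dx; with m = 2.25.
d²/dx² sin(jπx/L) = −(jπ/L)²·sin(jπx/L); on 0 ≤ x ≤ L, ∫sin²(jπx/L) dx = L/2 and ∫sin(jπx/L)·sin(lπx/L) dx = 0 for j ≠ l, so only diagonal terms survive in ∫|ψ|² and ∫ψ·ψ″; ∫ψ·ψ′ dx = [ψ²/2] between the walls = 0.
State is unnormalized: ∫|ψ|² dx = 2.1677, and ∫ψ*·(−ħ²/2m · ψ'') dx = 11.570, so ⟨T⟩ = 11.570 / 2.1677.
⟨T⟩ = 5.3376.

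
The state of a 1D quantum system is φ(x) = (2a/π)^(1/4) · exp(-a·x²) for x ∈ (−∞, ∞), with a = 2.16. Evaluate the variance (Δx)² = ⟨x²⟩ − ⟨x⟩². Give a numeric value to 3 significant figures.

Compute ⟨x⟩ and ⟨x²⟩ separately, then (Δx)² = ⟨x²⟩ − ⟨x⟩².
Gaussian moments: ∫x^(2j)·e^(−2ax²) dx = (2j−1)!!/(4a)^j · √(π/(2a)), odd powers integrate to 0; here √(π/(2a)) = 0.85277.
⟨x⟩ = 0.0000 and ⟨x²⟩ = 0.11574.
(Δx)² = 0.11574 − (0.0000)² = 0.11574.

0.116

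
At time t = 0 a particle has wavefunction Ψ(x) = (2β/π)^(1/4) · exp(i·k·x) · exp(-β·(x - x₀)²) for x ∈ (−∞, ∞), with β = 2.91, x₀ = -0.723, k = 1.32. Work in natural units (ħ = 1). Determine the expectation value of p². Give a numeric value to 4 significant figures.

4.652

p² Ψ = −ħ² d²Ψ/dx²; ⟨p²⟩ = −ħ² ∫ Ψ*·Ψ'' dx.
Gaussian moments (u = x − x₀): ∫u^(2j)·e^(−2βu²) du = (2j−1)!!/(4β)^j · √(π/(2β)), odd powers integrate to 0; here √(π/(2β)) = 0.73471. Derivatives: Ψ′ = (ik − 2βu)·Ψ, Ψ″ = ((ik − 2βu)² − 2β)·Ψ; the odd-in-u pieces drop out.
⟨p²⟩ = 4.6524.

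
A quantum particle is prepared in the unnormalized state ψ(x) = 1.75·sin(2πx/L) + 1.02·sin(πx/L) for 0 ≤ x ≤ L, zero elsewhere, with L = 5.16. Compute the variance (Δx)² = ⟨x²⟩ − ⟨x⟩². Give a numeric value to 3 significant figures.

0.971

Compute ⟨x⟩ and ⟨x²⟩ separately, then (Δx)² = ⟨x²⟩ − ⟨x⟩².
On 0 ≤ x ≤ L (j ≠ l): ∫sin²(jπx/L) dx = L/2, ∫sin(jπx/L)·sin(lπx/L) dx = 0; diagonal moments ∫x·sin²(jπx/L) dx = L²/4, ∫x²·sin²(jπx/L) dx = L³·(1/6 − 1/(4j²π²)); cross terms ∫x·sin(jπx/L)·sin(lπx/L) dx = 0 for j + l even and −4jlL²/(π²(j² − l²)²) for j + l odd, ∫x²·sin(jπx/L)·sin(lπx/L) dx = (−1)^(j+l)·4jlL³/(π²(j² − l²)²); higher powers the same way via product-to-sum and parts.
Normalization: ∫|ψ|² dx = 10.585.
⟨x⟩ = 1.7713 and ⟨x²⟩ = 4.1084.
(Δx)² = 4.1084 − (1.7713)² = 0.97100.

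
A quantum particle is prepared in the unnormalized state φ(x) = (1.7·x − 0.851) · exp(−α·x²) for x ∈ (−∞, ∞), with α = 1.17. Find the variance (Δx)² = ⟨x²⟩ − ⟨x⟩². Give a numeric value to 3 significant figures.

0.198

Compute ⟨x⟩ and ⟨x²⟩ separately, then (Δx)² = ⟨x²⟩ − ⟨x⟩².
Expand each integrand as polynomial × e^(−2αx²) and use ∫x^(2j)·e^(−2αx²) dx = (2j−1)!!/(4α)^j · √(π/(2α)), odd powers → 0; here √(π/(2α)) = 1.1587.
Normalization: ∫|φ|² dx = 1.5546.
⟨x⟩ = -0.46079 and ⟨x²⟩ = 0.41036.
(Δx)² = 0.41036 − (-0.46079)² = 0.19804.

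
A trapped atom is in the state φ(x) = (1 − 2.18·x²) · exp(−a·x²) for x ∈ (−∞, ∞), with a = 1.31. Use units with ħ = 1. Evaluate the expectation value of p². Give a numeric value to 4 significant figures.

p² φ = −ħ² d²φ/dx²; ⟨p²⟩ = −ħ² ∫ φ*·φ'' dx / ∫|φ|² dx.
Expand each integrand as polynomial × e^(−2ax²) and use ∫x^(2j)·e^(−2ax²) dx = (2j−1)!!/(4a)^j · √(π/(2a)), odd powers → 0; here √(π/(2a)) = 1.0950. Differentiate with the product rule, d/dx e^(−ax²) = −2ax·e^(−ax²).
State is unnormalized: ∫|φ|² dx = 0.75248, and ∫φ*·(−ħ² φ'') dx = 4.3660, so ⟨p²⟩ = 4.3660 / 0.75248.
⟨p²⟩ = 5.8022.

5.802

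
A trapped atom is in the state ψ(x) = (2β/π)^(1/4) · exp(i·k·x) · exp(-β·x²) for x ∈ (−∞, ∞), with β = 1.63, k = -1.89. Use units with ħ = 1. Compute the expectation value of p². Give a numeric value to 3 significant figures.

p² ψ = −ħ² d²ψ/dx²; ⟨p²⟩ = −ħ² ∫ ψ*·ψ'' dx.
Gaussian moments: ∫x^(2j)·e^(−2βx²) dx = (2j−1)!!/(4β)^j · √(π/(2β)), odd powers integrate to 0; here √(π/(2β)) = 0.98167. Derivatives: ψ′ = (ik − 2βx)·ψ, ψ″ = ((ik − 2βx)² − 2β)·ψ; the odd-in-x pieces drop out.
⟨p²⟩ = 5.2021.

5.20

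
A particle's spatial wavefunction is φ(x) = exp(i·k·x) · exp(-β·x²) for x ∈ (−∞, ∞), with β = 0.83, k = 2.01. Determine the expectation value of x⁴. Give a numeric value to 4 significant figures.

⟨x⁴⟩ = ∫ x⁴·|φ|² dx / ∫|φ|² dx (integrals over the domain).
Gaussian moments: ∫x^(2j)·e^(−2βx²) dx = (2j−1)!!/(4β)^j · √(π/(2β)), odd powers integrate to 0; here √(π/(2β)) = 1.3757.
State is unnormalized: ∫|φ|² dx = 1.3757, and ∫φ*·x⁴·φ dx = 0.37443, so ⟨x⁴⟩ = 0.37443 / 1.3757.
⟨x⁴⟩ = 0.27217.

0.2722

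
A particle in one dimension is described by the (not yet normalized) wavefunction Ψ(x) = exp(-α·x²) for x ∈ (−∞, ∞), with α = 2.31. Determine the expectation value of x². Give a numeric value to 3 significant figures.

0.108

⟨x²⟩ = ∫ x²·|Ψ|² dx / ∫|Ψ|² dx (integrals over the domain).
Gaussian moments: ∫x^(2j)·e^(−2αx²) dx = (2j−1)!!/(4α)^j · √(π/(2α)), odd powers integrate to 0; here √(π/(2α)) = 0.82462.
State is unnormalized: ∫|Ψ|² dx = 0.82462, and ∫Ψ*·x²·Ψ dx = 0.089245, so ⟨x²⟩ = 0.089245 / 0.82462.
⟨x²⟩ = 0.10823.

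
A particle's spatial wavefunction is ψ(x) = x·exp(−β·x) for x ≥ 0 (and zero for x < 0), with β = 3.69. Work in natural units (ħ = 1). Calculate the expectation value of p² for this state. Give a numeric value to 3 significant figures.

p² ψ = −ħ² d²ψ/dx²; ⟨p²⟩ = −ħ² ∫ ψ*·ψ'' dx / ∫|ψ|² dx.
Differentiate x·exp(−β·x) with the product rule; every integrand then reduces to terms xʲ·e^(−2βx) on [0, ∞), with ∫₀^∞ xʲ·e^(−2βx) dx = j!/(2β)^(j+1).
State is unnormalized: ∫|ψ|² dx = 0.0049758, and ∫ψ*·(−ħ² ψ'') dx = 0.067751, so ⟨p²⟩ = 0.067751 / 0.0049758.
⟨p²⟩ = 13.616.

13.6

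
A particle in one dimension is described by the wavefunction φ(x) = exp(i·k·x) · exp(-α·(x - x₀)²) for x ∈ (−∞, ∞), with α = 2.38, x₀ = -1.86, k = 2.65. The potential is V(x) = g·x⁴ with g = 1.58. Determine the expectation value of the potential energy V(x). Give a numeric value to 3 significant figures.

22.4

⟨V⟩ = ∫ V(x)·|φ|² dx / ∫|φ|² dx.
Gaussian moments (u = x − x₀): ∫u^(2j)·e^(−2αu²) du = (2j−1)!!/(4α)^j · √(π/(2α)), odd powers integrate to 0; here √(π/(2α)) = 0.81240.
State is unnormalized: ∫|φ|² dx = 0.81240, and ∫φ*·V(x)·φ dx = 18.204, so ⟨V⟩ = 18.204 / 0.81240.
⟨V⟩ = 22.408.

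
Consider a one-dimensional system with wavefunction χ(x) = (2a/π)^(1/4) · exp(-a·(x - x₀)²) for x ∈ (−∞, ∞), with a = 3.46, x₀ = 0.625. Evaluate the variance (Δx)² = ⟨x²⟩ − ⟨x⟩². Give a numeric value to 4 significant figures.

Compute ⟨x⟩ and ⟨x²⟩ separately, then (Δx)² = ⟨x²⟩ − ⟨x⟩².
Gaussian moments (u = x − x₀): ∫u^(2j)·e^(−2au²) du = (2j−1)!!/(4a)^j · √(π/(2a)), odd powers integrate to 0; here √(π/(2a)) = 0.67379.
⟨x⟩ = 0.62500 and ⟨x²⟩ = 0.46288.
(Δx)² = 0.46288 − (0.62500)² = 0.072254.

0.07225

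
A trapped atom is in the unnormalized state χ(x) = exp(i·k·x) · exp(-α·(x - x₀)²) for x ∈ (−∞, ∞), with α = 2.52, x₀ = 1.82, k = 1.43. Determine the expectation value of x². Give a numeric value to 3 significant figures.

3.41

⟨x²⟩ = ∫ x²·|χ|² dx / ∫|χ|² dx (integrals over the domain).
Gaussian moments (u = x − x₀): ∫u^(2j)·e^(−2αu²) du = (2j−1)!!/(4α)^j · √(π/(2α)), odd powers integrate to 0; here √(π/(2α)) = 0.78951.
State is unnormalized: ∫|χ|² dx = 0.78951, and ∫χ*·x²·χ dx = 2.6935, so ⟨x²⟩ = 2.6935 / 0.78951.
⟨x²⟩ = 3.4116.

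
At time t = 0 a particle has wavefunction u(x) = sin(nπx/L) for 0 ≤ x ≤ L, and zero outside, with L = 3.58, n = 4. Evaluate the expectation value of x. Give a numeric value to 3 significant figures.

1.79

⟨x⟩ = ∫ x·|u|² dx / ∫|u|² dx (integrals over the domain).
With sin²θ = (1 − cos2θ)/2 on 0 ≤ x ≤ L: ∫sin²(nπx/L) dx = L/2, ∫x·sin²(nπx/L) dx = L²/4, ∫x²·sin²(nπx/L) dx = L³·(1/6 − 1/(4n²π²)); higher powers xᵏ the same way, integrating xᵏ·cos(2nπx/L) by parts.
State is unnormalized: ∫|u|² dx = 1.7900, and ∫u*·x·u dx = 3.2041, so ⟨x⟩ = 3.2041 / 1.7900.
⟨x⟩ = 1.7900.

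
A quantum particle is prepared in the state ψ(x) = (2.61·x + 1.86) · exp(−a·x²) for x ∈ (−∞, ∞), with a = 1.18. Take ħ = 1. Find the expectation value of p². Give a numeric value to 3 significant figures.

p² ψ = −ħ² d²ψ/dx²; ⟨p²⟩ = −ħ² ∫ ψ*·ψ'' dx / ∫|ψ|² dx.
Expand each integrand as polynomial × e^(−2ax²) and use ∫x^(2j)·e^(−2ax²) dx = (2j−1)!!/(4a)^j · √(π/(2a)), odd powers → 0; here √(π/(2a)) = 1.1538. Differentiate with the product rule, d/dx e^(−ax²) = −2ax·e^(−ax²).
State is unnormalized: ∫|ψ|² dx = 5.6567, and ∫ψ*·(−ħ² ψ'') dx = 10.605, so ⟨p²⟩ = 10.605 / 5.6567.
⟨p²⟩ = 1.8747.

1.87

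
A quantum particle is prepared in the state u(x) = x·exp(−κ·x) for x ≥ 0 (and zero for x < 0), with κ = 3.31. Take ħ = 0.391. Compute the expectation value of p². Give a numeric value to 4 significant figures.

1.675

p² u = −ħ² d²u/dx²; ⟨p²⟩ = −ħ² ∫ u*·u'' dx / ∫|u|² dx.
Differentiate x·exp(−κ·x) with the product rule; every integrand then reduces to terms xʲ·e^(−2κx) on [0, ∞), with ∫₀^∞ xʲ·e^(−2κx) dx = j!/(2κ)^(j+1).
State is unnormalized: ∫|u|² dx = 0.0068938, and ∫u*·(−ħ² u'') dx = 0.011547, so ⟨p²⟩ = 0.011547 / 0.0068938.
⟨p²⟩ = 1.6750.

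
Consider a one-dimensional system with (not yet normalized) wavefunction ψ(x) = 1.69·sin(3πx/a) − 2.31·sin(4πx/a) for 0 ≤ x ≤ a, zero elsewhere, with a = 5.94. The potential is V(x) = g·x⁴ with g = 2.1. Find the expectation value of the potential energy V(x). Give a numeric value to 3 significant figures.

⟨V⟩ = ∫ V(x)·|ψ|² dx / ∫|ψ|² dx.
On 0 ≤ x ≤ a (j ≠ l): ∫sin²(jπx/a) dx = a/2, ∫sin(jπx/a)·sin(lπx/a) dx = 0; diagonal moments ∫x·sin²(jπx/a) dx = a²/4, ∫x²·sin²(jπx/a) dx = a³·(1/6 − 1/(4j²π²)); cross terms ∫x·sin(jπx/a)·sin(lπx/a) dx = 0 for j + l even and −4jla²/(π²(j² − l²)²) for j + l odd, ∫x²·sin(jπx/a)·sin(lπx/a) dx = (−1)^(j+l)·4jla³/(π²(j² − l²)²); higher powers the same way via product-to-sum and parts.
State is unnormalized: ∫|ψ|² dx = 24.331, and ∫ψ*·V(x)·ψ dx = 21355., so ⟨V⟩ = 21355. / 24.331.
⟨V⟩ = 877.68.

878.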